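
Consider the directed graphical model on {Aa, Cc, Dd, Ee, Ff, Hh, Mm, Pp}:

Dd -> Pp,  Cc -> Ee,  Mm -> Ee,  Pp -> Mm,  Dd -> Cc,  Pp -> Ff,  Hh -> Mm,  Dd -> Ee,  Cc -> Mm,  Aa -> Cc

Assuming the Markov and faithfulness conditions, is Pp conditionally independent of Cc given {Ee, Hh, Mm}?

No

6 paths connect Pp and Cc; each must be blocked for d-separation to hold:
  1. Pp → Mm → Ee ← Cc — Mm:chain[blocks]; Ee:collider[open] ⇒ blocked
  2. Pp → Mm → Ee ← Dd → Cc — Mm:chain[blocks]; Ee:collider[open]; Dd:fork[open] ⇒ blocked
  3. Pp → Mm ← Cc — Mm:collider[open] ⇒ active
  4. Pp ← Dd → Ee ← Mm ← Cc — Dd:fork[open]; Ee:collider[open]; Mm:chain[blocks] ⇒ blocked
  5. Pp ← Dd → Ee ← Cc — Dd:fork[open]; Ee:collider[open] ⇒ active
  6. Pp ← Dd → Cc — Dd:fork[open] ⇒ active
Since the path Pp → Mm ← Cc is active, Pp and Cc are not d-separated given {Ee, Hh, Mm}.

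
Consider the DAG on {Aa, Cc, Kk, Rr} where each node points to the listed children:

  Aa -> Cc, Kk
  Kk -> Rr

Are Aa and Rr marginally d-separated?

No

Only one path connects Aa and Rr:
Path 1: Aa → Kk → Rr
  Kk is a chain and Kk is not conditioned on — no node blocks this path, so it is active.
Because an active path exists, Aa and Rr are not d-separated.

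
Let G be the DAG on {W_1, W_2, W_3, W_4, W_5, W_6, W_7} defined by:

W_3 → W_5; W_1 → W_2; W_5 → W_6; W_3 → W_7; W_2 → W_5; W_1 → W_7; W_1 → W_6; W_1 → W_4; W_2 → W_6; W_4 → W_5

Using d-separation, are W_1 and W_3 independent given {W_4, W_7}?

No

Enumerating the 6 paths from W_1 to W_3 and testing each for blocking by {W_4, W_7}:
Path 1: W_1 → W_6 ← W_5 ← W_3
  W_6 is a collider here and neither W_6 nor any of its descendants is conditioned on, so the collider stays closed — the path is blocked at W_6.
Path 2: W_1 → W_6 ← W_2 → W_5 ← W_3
  W_6 is a collider here and neither W_6 nor any of its descendants is conditioned on, so the collider stays closed — the path is blocked at W_6.
Path 3: W_1 → W_2 → W_5 ← W_3
  W_5 is a collider here and neither W_5 nor any of its descendants is conditioned on, so the collider stays closed — the path is blocked at W_5.
Path 4: W_1 → W_2 → W_6 ← W_5 ← W_3
  W_6 is a collider here and neither W_6 nor any of its descendants is conditioned on, so the collider stays closed — the path is blocked at W_6.
Path 5: W_1 → W_7 ← W_3
  W_7 is a collider and W_7 is conditioned on, which opens it — no node blocks this path, so it is active.
Path 6: W_1 → W_4 → W_5 ← W_3
  W_4 is a chain here and W_4 is conditioned on, so the path is blocked at W_4.
Since the path W_1 → W_7 ← W_3 is active, W_1 and W_3 are not d-separated given {W_4, W_7}.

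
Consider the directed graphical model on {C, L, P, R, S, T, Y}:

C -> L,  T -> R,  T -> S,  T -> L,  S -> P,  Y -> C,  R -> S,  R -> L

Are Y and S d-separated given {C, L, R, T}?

We examine all 4 paths between Y and S:
  1. Y → C → L ← R → S — C:chain[blocks]; L:collider[open]; R:fork[blocks] ⇒ blocked
  2. Y → C → L ← R ← T → S — C:chain[blocks]; L:collider[open]; R:chain[blocks]; T:fork[blocks] ⇒ blocked
  3. Y → C → L ← T → R → S — C:chain[blocks]; L:collider[open]; T:fork[blocks]; R:chain[blocks] ⇒ blocked
  4. Y → C → L ← T → S — C:chain[blocks]; L:collider[open]; T:fork[blocks] ⇒ blocked
Every path is blocked, so Y and S are d-separated given {C, L, R, T}.

Yes — Y and S are d-separated given {C, L, R, T}.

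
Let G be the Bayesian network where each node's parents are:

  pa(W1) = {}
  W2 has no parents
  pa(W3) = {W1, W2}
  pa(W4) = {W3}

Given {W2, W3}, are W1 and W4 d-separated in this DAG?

The only undirected path from W1 to W4 is:
Path 1: W1 → W3 → W4
  W3 is a chain here and W3 is conditioned on, so the path is blocked at W3.
Every path is blocked, so W1 and W4 are d-separated given {W2, W3}.

Yes — W1 and W4 are d-separated given {W2, W3}.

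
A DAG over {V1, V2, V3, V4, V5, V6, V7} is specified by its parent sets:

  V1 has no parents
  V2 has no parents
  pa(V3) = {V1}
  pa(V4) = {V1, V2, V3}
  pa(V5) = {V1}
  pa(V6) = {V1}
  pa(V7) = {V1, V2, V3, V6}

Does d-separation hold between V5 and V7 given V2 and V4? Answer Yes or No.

No

We examine all 6 paths between V5 and V7:
  1. V5 ← V1 → V4 ← V3 → V7 — V1:fork[open]; V4:collider[open]; V3:fork[open] ⇒ active
  2. V5 ← V1 → V4 ← V2 → V7 — V1:fork[open]; V4:collider[open]; V2:fork[blocks] ⇒ blocked
  3. V5 ← V1 → V6 → V7 — V1:fork[open]; V6:chain[open] ⇒ active
  4. V5 ← V1 → V7 — V1:fork[open] ⇒ active
  5. V5 ← V1 → V3 → V4 ← V2 → V7 — V1:fork[open]; V3:chain[open]; V4:collider[open]; V2:fork[blocks] ⇒ blocked
  6. V5 ← V1 → V3 → V7 — V1:fork[open]; V3:chain[open] ⇒ active
Because an active path exists, V5 and V7 are not d-separated.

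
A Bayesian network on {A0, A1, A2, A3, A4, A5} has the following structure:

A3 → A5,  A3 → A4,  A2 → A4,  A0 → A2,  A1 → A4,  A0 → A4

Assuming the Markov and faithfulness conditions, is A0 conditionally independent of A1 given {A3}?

2 paths connect A0 and A1; each must be blocked for d-separation to hold:
Path 1: A0 → A2 → A4 ← A1
  A4 is a collider here and neither A4 nor any of its descendants is conditioned on, so the collider stays closed — the path is blocked at A4.
Path 2: A0 → A4 ← A1
  A4 is a collider here and neither A4 nor any of its descendants is conditioned on, so the collider stays closed — the path is blocked at A4.
Since every path is blocked, d-separation holds.

Yes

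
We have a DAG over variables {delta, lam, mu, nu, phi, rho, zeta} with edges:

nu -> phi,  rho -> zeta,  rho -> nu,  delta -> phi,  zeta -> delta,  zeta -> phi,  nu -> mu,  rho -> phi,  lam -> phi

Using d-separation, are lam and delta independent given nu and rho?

Yes

4 paths connect lam and delta; each must be blocked for d-separation to hold:
  1. lam → phi ← zeta → delta — phi:collider[blocks]; zeta:fork[open] ⇒ blocked
  2. lam → phi ← rho → zeta → delta — phi:collider[blocks]; rho:fork[blocks]; zeta:chain[open] ⇒ blocked
  3. lam → phi ← delta — phi:collider[blocks] ⇒ blocked
  4. lam → phi ← nu ← rho → zeta → delta — phi:collider[blocks]; nu:chain[blocks]; rho:fork[blocks]; zeta:chain[open] ⇒ blocked
All paths are blocked; lam ⊥ delta | {nu, rho} holds.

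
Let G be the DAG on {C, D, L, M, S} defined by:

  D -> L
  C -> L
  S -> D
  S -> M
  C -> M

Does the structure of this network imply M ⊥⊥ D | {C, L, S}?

Yes

We examine all 2 paths between M and D:
Path 1: M ← S → D
  S is a fork here and S is conditioned on, so the path is blocked at S.
Path 2: M ← C → L ← D
  C is a fork here and C is conditioned on, so the path is blocked at C.
Every path is blocked, so M and D are d-separated given {C, L, S}.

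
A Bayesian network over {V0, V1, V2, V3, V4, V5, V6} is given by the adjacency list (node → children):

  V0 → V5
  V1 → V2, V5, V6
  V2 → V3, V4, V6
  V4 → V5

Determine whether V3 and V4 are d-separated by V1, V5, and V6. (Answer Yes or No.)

No

There are 3 undirected paths between V3 and V4; checking each against the conditioning set {V1, V5, V6}:
Path 1: V3 ← V2 ← V1 → V5 ← V4
  V1 is a fork here and V1 is conditioned on, so the path is blocked at V1.
Path 2: V3 ← V2 → V4
  V2 is a fork and V2 is not conditioned on — no node blocks this path, so it is active.
Path 3: V3 ← V2 → V6 ← V1 → V5 ← V4
  V1 is a fork here and V1 is conditioned on, so the path is blocked at V1.
Since the path V3 ← V2 → V4 is active, V3 and V4 are not d-separated given {V1, V5, V6}.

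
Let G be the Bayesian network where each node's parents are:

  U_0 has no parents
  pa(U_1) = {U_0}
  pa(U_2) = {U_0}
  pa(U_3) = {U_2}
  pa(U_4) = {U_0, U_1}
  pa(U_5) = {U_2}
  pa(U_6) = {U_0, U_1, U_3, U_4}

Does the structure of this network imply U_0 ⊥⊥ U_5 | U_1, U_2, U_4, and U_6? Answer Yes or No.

Yes — U_0 and U_5 are d-separated given {U_1, U_2, U_4, U_6}.

6 paths connect U_0 and U_5; each must be blocked for d-separation to hold:
Path 1: U_0 → U_6 ← U_3 ← U_2 → U_5
  U_2 is a fork here and U_2 is conditioned on, so the path is blocked at U_2.
Path 2: U_0 → U_2 → U_5
  U_2 is a chain here and U_2 is conditioned on, so the path is blocked at U_2.
Path 3: U_0 → U_1 → U_6 ← U_3 ← U_2 → U_5
  U_1 is a chain here and U_1 is conditioned on, so the path is blocked at U_1.
Path 4: U_0 → U_1 → U_4 → U_6 ← U_3 ← U_2 → U_5
  U_1 is a chain here and U_1 is conditioned on, so the path is blocked at U_1.
Path 5: U_0 → U_4 → U_6 ← U_3 ← U_2 → U_5
  U_4 is a chain here and U_4 is conditioned on, so the path is blocked at U_4.
Path 6: U_0 → U_4 ← U_1 → U_6 ← U_3 ← U_2 → U_5
  U_1 is a fork here and U_1 is conditioned on, so the path is blocked at U_1.
All paths are blocked; U_0 ⊥ U_5 | {U_1, U_2, U_4, U_6} holds.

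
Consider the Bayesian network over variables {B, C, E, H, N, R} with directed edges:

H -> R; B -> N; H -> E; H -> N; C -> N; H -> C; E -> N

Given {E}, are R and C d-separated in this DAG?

3 paths connect R and C; each must be blocked for d-separation to hold:
Path 1: R ← H → E → N ← C
  E is a chain here and E is conditioned on, so the path is blocked at E.
Path 2: R ← H → C
  H is a fork and H is not conditioned on — no node blocks this path, so it is active.
Path 3: R ← H → N ← C
  N is a collider here and neither N nor any of its descendants is conditioned on, so the collider stays closed — the path is blocked at N.
Since the path R ← H → C is active, R and C are not d-separated given {E}.

No — R and C are not d-separated given {E}.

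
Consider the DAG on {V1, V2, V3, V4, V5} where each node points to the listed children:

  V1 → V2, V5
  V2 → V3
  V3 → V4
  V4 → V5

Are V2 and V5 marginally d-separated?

We examine all 2 paths between V2 and V5:
Path 1: V2 → V3 → V4 → V5
  V3 is a chain and V3 is not conditioned on; V4 is a chain and V4 is not conditioned on — no node blocks this path, so it is active.
Path 2: V2 ← V1 → V5
  V1 is a fork and V1 is not conditioned on — no node blocks this path, so it is active.
Since the path V2 → V3 → V4 → V5 is active, V2 and V5 are not d-separated given ∅.

No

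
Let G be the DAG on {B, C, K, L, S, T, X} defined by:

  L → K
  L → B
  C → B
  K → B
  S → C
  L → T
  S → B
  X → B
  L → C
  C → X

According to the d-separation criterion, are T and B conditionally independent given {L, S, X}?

Yes — T and B are d-separated given {L, S, X}.

There are 5 undirected paths between T and B; checking each against the conditioning set {L, S, X}:
Path 1: T ← L → K → B
  L is a fork here and L is conditioned on, so the path is blocked at L.
Path 2: T ← L → B
  L is a fork here and L is conditioned on, so the path is blocked at L.
Path 3: T ← L → C → X → B
  L is a fork here and L is conditioned on, so the path is blocked at L.
Path 4: T ← L → C → B
  L is a fork here and L is conditioned on, so the path is blocked at L.
Path 5: T ← L → C ← S → B
  L is a fork here and L is conditioned on, so the path is blocked at L.
Every path is blocked, so T and B are d-separated given {L, S, X}.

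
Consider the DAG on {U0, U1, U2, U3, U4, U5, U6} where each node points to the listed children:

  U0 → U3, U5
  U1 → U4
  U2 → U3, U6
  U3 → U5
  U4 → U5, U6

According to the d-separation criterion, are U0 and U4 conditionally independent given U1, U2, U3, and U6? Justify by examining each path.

We examine all 4 paths between U0 and U4:
Path 1: U0 → U3 ← U2 → U6 ← U4
  U2 is a fork here and U2 is conditioned on, so the path is blocked at U2.
Path 2: U0 → U3 → U5 ← U4
  U3 is a chain here and U3 is conditioned on, so the path is blocked at U3.
Path 3: U0 → U5 ← U3 ← U2 → U6 ← U4
  U5 is a collider here and neither U5 nor any of its descendants is conditioned on, so the collider stays closed — the path is blocked at U5.
Path 4: U0 → U5 ← U4
  U5 is a collider here and neither U5 nor any of its descendants is conditioned on, so the collider stays closed — the path is blocked at U5.
All paths are blocked; U0 ⊥ U4 | {U1, U2, U3, U6} holds.

Yes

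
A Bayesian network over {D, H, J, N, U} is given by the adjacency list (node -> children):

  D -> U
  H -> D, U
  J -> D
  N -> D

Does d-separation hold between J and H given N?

Yes

Enumerating the 2 paths from J to H and testing each for blocking by {N}:
Path 1: J → D → U ← H
  U is a collider here and neither U nor any of its descendants is conditioned on, so the collider stays closed — the path is blocked at U.
Path 2: J → D ← H
  D is a collider here and neither D nor any of its descendants is conditioned on, so the collider stays closed — the path is blocked at D.
Every path is blocked, so J and H are d-separated given {N}.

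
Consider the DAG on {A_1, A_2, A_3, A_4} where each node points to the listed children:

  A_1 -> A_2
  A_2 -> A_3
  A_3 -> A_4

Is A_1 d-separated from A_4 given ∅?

No — A_1 and A_4 are not d-separated given ∅.

The only undirected path from A_1 to A_4 is:
Path 1: A_1 → A_2 → A_3 → A_4
  A_2 is a chain and A_2 is not conditioned on; A_3 is a chain and A_3 is not conditioned on — no node blocks this path, so it is active.
Because an active path exists, A_1 and A_4 are not d-separated.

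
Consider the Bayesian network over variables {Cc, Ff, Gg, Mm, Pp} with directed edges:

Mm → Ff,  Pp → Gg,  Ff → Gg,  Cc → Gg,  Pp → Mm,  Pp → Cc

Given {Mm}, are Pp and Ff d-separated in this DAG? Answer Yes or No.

Yes

We examine all 3 paths between Pp and Ff:
Path 1: Pp → Cc → Gg ← Ff
  Gg is a collider here and neither Gg nor any of its descendants is conditioned on, so the collider stays closed — the path is blocked at Gg.
Path 2: Pp → Gg ← Ff
  Gg is a collider here and neither Gg nor any of its descendants is conditioned on, so the collider stays closed — the path is blocked at Gg.
Path 3: Pp → Mm → Ff
  Mm is a chain here and Mm is conditioned on, so the path is blocked at Mm.
All paths are blocked; Pp ⊥ Ff | {Mm} holds.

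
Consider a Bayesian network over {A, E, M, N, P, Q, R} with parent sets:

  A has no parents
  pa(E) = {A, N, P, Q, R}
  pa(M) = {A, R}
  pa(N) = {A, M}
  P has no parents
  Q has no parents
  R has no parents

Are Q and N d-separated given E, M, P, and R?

No

We examine all 5 paths between Q and N:
  1. Q → E ← R → M → N — E:collider[open]; R:fork[blocks]; M:chain[blocks] ⇒ blocked
  2. Q → E ← R → M ← A → N — E:collider[open]; R:fork[blocks]; M:collider[open]; A:fork[open] ⇒ blocked
  3. Q → E ← N — E:collider[open] ⇒ active
  4. Q → E ← A → M → N — E:collider[open]; A:fork[open]; M:chain[blocks] ⇒ blocked
  5. Q → E ← A → N — E:collider[open]; A:fork[open] ⇒ active
Because an active path exists, Q and N are not d-separated.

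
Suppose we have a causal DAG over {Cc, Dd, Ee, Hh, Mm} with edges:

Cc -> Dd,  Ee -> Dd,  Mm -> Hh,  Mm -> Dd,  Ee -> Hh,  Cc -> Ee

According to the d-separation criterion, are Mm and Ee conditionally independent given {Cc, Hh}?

No

Enumerating the 3 paths from Mm to Ee and testing each for blocking by {Cc, Hh}:
Path 1: Mm → Hh ← Ee
  Hh is a collider and Hh is conditioned on, which opens it — no node blocks this path, so it is active.
Path 2: Mm → Dd ← Cc → Ee
  Dd is a collider here and neither Dd nor any of its descendants is conditioned on, so the collider stays closed — the path is blocked at Dd.
Path 3: Mm → Dd ← Ee
  Dd is a collider here and neither Dd nor any of its descendants is conditioned on, so the collider stays closed — the path is blocked at Dd.
At least one path is unblocked, so d-separation fails.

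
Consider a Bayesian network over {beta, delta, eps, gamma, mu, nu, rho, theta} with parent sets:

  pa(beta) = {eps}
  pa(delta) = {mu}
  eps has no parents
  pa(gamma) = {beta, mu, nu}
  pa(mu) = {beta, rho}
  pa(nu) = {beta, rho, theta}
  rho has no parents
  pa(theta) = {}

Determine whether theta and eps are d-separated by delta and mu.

5 paths connect theta and eps; each must be blocked for d-separation to hold:
Path 1: theta → nu → gamma ← mu ← beta ← eps
  gamma is a collider here and neither gamma nor any of its descendants is conditioned on, so the collider stays closed — the path is blocked at gamma.
Path 2: theta → nu → gamma ← beta ← eps
  gamma is a collider here and neither gamma nor any of its descendants is conditioned on, so the collider stays closed — the path is blocked at gamma.
Path 3: theta → nu ← rho → mu → gamma ← beta ← eps
  nu is a collider here and neither nu nor any of its descendants is conditioned on, so the collider stays closed — the path is blocked at nu.
Path 4: theta → nu ← rho → mu ← beta ← eps
  nu is a collider here and neither nu nor any of its descendants is conditioned on, so the collider stays closed — the path is blocked at nu.
Path 5: theta → nu ← beta ← eps
  nu is a collider here and neither nu nor any of its descendants is conditioned on, so the collider stays closed — the path is blocked at nu.
All paths are blocked; theta ⊥ eps | {delta, mu} holds.

Yes — theta and eps are d-separated given {delta, mu}.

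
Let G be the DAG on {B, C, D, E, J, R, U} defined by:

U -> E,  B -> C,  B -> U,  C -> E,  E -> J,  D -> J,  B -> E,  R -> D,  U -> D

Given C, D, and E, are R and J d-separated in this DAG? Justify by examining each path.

Enumerating the 4 paths from R to J and testing each for blocking by {C, D, E}:
Path 1: R → D → J
  D is a chain here and D is conditioned on, so the path is blocked at D.
Path 2: R → D ← U ← B → C → E → J
  C is a chain here and C is conditioned on, so the path is blocked at C.
Path 3: R → D ← U ← B → E → J
  E is a chain here and E is conditioned on, so the path is blocked at E.
Path 4: R → D ← U → E → J
  E is a chain here and E is conditioned on, so the path is blocked at E.
Every path is blocked, so R and J are d-separated given {C, D, E}.

Yes — R and J are d-separated given {C, D, E}.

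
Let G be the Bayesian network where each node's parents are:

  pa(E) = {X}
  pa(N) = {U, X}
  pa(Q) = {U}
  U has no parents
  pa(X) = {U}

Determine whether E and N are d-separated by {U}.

No

Enumerating the 2 paths from E to N and testing each for blocking by {U}:
Path 1: E ← X → N
  X is a fork and X is not conditioned on — no node blocks this path, so it is active.
Path 2: E ← X ← U → N
  U is a fork here and U is conditioned on, so the path is blocked at U.
Since the path E ← X → N is active, E and N are not d-separated given {U}.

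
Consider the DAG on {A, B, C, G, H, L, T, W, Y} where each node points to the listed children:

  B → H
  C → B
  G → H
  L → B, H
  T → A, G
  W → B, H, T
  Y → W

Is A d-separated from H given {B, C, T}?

Yes

There are 4 undirected paths between A and H; checking each against the conditioning set {B, C, T}:
Path 1: A ← T → G → H
  T is a fork here and T is conditioned on, so the path is blocked at T.
Path 2: A ← T ← W → H
  T is a chain here and T is conditioned on, so the path is blocked at T.
Path 3: A ← T ← W → B → H
  T is a chain here and T is conditioned on, so the path is blocked at T.
Path 4: A ← T ← W → B ← L → H
  T is a chain here and T is conditioned on, so the path is blocked at T.
All paths are blocked; A ⊥ H | {B, C, T} holds.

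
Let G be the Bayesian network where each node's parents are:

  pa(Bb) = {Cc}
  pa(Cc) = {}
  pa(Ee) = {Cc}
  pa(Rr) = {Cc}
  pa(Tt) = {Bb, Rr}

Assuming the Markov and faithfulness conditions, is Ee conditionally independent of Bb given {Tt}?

No

2 paths connect Ee and Bb; each must be blocked for d-separation to hold:
Path 1: Ee ← Cc → Bb
  Cc is a fork and Cc is not conditioned on — no node blocks this path, so it is active.
Path 2: Ee ← Cc → Rr → Tt ← Bb
  Cc is a fork and Cc is not conditioned on; Rr is a chain and Rr is not conditioned on; Tt is a collider and Tt is conditioned on, which opens it — no node blocks this path, so it is active.
At least one path is unblocked, so d-separation fails.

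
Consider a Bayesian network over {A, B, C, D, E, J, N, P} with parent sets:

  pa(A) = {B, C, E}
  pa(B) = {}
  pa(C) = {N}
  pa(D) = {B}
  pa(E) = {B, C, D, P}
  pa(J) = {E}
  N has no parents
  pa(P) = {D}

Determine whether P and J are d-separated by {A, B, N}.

There are 5 undirected paths between P and J; checking each against the conditioning set {A, B, N}:
Path 1: P → E → J
  E is a chain and E is not conditioned on — no node blocks this path, so it is active.
Path 2: P ← D → E → J
  D is a fork and D is not conditioned on; E is a chain and E is not conditioned on — no node blocks this path, so it is active.
Path 3: P ← D ← B → E → J
  B is a fork here and B is conditioned on, so the path is blocked at B.
Path 4: P ← D ← B → A ← E → J
  B is a fork here and B is conditioned on, so the path is blocked at B.
Path 5: P ← D ← B → A ← C → E → J
  B is a fork here and B is conditioned on, so the path is blocked at B.
Since the path P → E → J is active, P and J are not d-separated given {A, B, N}.

No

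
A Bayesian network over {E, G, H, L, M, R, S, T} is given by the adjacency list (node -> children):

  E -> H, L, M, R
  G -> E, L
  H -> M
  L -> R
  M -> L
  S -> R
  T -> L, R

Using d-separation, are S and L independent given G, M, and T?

We examine all 6 paths between S and L:
Path 1: S → R ← T → L
  R is a collider here and neither R nor any of its descendants is conditioned on, so the collider stays closed — the path is blocked at R.
Path 2: S → R ← E ← G → L
  R is a collider here and neither R nor any of its descendants is conditioned on, so the collider stays closed — the path is blocked at R.
Path 3: S → R ← E → M → L
  R is a collider here and neither R nor any of its descendants is conditioned on, so the collider stays closed — the path is blocked at R.
Path 4: S → R ← E → H → M → L
  R is a collider here and neither R nor any of its descendants is conditioned on, so the collider stays closed — the path is blocked at R.
Path 5: S → R ← E → L
  R is a collider here and neither R nor any of its descendants is conditioned on, so the collider stays closed — the path is blocked at R.
Path 6: S → R ← L
  R is a collider here and neither R nor any of its descendants is conditioned on, so the collider stays closed — the path is blocked at R.
All paths are blocked; S ⊥ L | {G, M, T} holds.

Yes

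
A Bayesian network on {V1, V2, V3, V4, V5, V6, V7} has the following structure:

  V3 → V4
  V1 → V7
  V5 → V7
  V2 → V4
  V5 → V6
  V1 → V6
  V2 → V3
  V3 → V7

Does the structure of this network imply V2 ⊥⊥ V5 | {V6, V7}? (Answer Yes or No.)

No — V2 and V5 are not d-separated given {V6, V7}.

4 paths connect V2 and V5; each must be blocked for d-separation to hold:
Path 1: V2 → V4 ← V3 → V7 ← V5
  V4 is a collider here and neither V4 nor any of its descendants is conditioned on, so the collider stays closed — the path is blocked at V4.
Path 2: V2 → V4 ← V3 → V7 ← V1 → V6 ← V5
  V4 is a collider here and neither V4 nor any of its descendants is conditioned on, so the collider stays closed — the path is blocked at V4.
Path 3: V2 → V3 → V7 ← V5
  V3 is a chain and V3 is not conditioned on; V7 is a collider and V7 is conditioned on, which opens it — no node blocks this path, so it is active.
Path 4: V2 → V3 → V7 ← V1 → V6 ← V5
  V3 is a chain and V3 is not conditioned on; V7 is a collider and V7 is conditioned on, which opens it; V1 is a fork and V1 is not conditioned on; V6 is a collider and V6 is conditioned on, which opens it — no node blocks this path, so it is active.
Since the path V2 → V3 → V7 ← V5 is active, V2 and V5 are not d-separated given {V6, V7}.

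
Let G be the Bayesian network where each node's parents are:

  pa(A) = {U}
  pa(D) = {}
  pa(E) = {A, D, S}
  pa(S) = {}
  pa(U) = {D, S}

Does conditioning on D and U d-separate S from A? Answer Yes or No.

We examine all 4 paths between S and A:
  1. S → U → A — U:chain[blocks] ⇒ blocked
  2. S → U ← D → E ← A — U:collider[open]; D:fork[blocks]; E:collider[blocks] ⇒ blocked
  3. S → E ← A — E:collider[blocks] ⇒ blocked
  4. S → E ← D → U → A — E:collider[blocks]; D:fork[blocks]; U:chain[blocks] ⇒ blocked
Since every path is blocked, d-separation holds.

Yes — S and A are d-separated given {D, U}.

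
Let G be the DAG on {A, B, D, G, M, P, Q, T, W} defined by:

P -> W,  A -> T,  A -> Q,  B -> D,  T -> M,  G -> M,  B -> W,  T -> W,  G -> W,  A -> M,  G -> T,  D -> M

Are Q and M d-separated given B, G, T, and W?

No — Q and M are not d-separated given {B, G, T, W}.

We examine all 6 paths between Q and M:
  1. Q ← A → M — A:fork[open] ⇒ active
  2. Q ← A → T → W ← B → D → M — A:fork[open]; T:chain[blocks]; W:collider[open]; B:fork[blocks]; D:chain[open] ⇒ blocked
  3. Q ← A → T → W ← G → M — A:fork[open]; T:chain[blocks]; W:collider[open]; G:fork[blocks] ⇒ blocked
  4. Q ← A → T → M — A:fork[open]; T:chain[blocks] ⇒ blocked
  5. Q ← A → T ← G → W ← B → D → M — A:fork[open]; T:collider[open]; G:fork[blocks]; W:collider[open]; B:fork[blocks]; D:chain[open] ⇒ blocked
  6. Q ← A → T ← G → M — A:fork[open]; T:collider[open]; G:fork[blocks] ⇒ blocked
At least one path is unblocked, so d-separation fails.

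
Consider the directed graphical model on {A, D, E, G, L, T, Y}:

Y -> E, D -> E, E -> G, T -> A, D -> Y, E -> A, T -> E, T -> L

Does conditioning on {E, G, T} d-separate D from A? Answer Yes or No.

Yes

We examine all 4 paths between D and A:
Path 1: D → E → A
  E is a chain here and E is conditioned on, so the path is blocked at E.
Path 2: D → E ← T → A
  T is a fork here and T is conditioned on, so the path is blocked at T.
Path 3: D → Y → E → A
  E is a chain here and E is conditioned on, so the path is blocked at E.
Path 4: D → Y → E ← T → A
  T is a fork here and T is conditioned on, so the path is blocked at T.
All paths are blocked; D ⊥ A | {E, G, T} holds.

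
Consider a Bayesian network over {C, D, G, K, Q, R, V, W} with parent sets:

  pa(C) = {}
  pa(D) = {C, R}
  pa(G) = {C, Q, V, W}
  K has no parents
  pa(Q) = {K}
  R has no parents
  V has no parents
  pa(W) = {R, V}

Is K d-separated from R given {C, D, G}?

Enumerating the 3 paths from K to R and testing each for blocking by {C, D, G}:
Path 1: K → Q → G ← V → W ← R
  Q is a chain and Q is not conditioned on; G is a collider and G is conditioned on, which opens it; V is a fork and V is not conditioned on; W is a collider and its descendant G is conditioned on, which opens it — no node blocks this path, so it is active.
Path 2: K → Q → G ← C → D ← R
  C is a fork here and C is conditioned on, so the path is blocked at C.
Path 3: K → Q → G ← W ← R
  Q is a chain and Q is not conditioned on; G is a collider and G is conditioned on, which opens it; W is a chain and W is not conditioned on — no node blocks this path, so it is active.
At least one path is unblocked, so d-separation fails.

No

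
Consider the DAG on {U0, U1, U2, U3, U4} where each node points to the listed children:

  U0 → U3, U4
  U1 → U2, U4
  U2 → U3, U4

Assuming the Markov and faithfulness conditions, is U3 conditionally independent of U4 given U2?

Enumerating the 3 paths from U3 to U4 and testing each for blocking by {U2}:
  1. U3 ← U0 → U4 — U0:fork[open] ⇒ active
  2. U3 ← U2 → U4 — U2:fork[blocks] ⇒ blocked
  3. U3 ← U2 ← U1 → U4 — U2:chain[blocks]; U1:fork[open] ⇒ blocked
At least one path is unblocked, so d-separation fails.

No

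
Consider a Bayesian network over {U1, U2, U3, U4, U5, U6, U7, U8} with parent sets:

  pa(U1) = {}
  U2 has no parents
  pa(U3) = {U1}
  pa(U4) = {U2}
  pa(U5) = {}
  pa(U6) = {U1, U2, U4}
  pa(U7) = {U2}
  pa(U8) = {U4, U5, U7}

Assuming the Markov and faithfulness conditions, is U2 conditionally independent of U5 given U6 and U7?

Enumerating the 3 paths from U2 to U5 and testing each for blocking by {U6, U7}:
  1. U2 → U7 → U8 ← U5 — U7:chain[blocks]; U8:collider[blocks] ⇒ blocked
  2. U2 → U6 ← U4 → U8 ← U5 — U6:collider[open]; U4:fork[open]; U8:collider[blocks] ⇒ blocked
  3. U2 → U4 → U8 ← U5 — U4:chain[open]; U8:collider[blocks] ⇒ blocked
All paths are blocked; U2 ⊥ U5 | {U6, U7} holds.

Yes — U2 and U5 are d-separated given {U6, U7}.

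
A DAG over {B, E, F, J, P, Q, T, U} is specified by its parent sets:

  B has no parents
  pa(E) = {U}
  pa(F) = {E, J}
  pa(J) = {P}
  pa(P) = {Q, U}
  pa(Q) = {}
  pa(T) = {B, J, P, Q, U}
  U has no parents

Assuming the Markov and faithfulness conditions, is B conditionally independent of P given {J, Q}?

There are 6 undirected paths between B and P; checking each against the conditioning set {J, Q}:
Path 1: B → T ← Q → P
  T is a collider here and neither T nor any of its descendants is conditioned on, so the collider stays closed — the path is blocked at T.
Path 2: B → T ← U → P
  T is a collider here and neither T nor any of its descendants is conditioned on, so the collider stays closed — the path is blocked at T.
Path 3: B → T ← U → E → F ← J ← P
  T is a collider here and neither T nor any of its descendants is conditioned on, so the collider stays closed — the path is blocked at T.
Path 4: B → T ← P
  T is a collider here and neither T nor any of its descendants is conditioned on, so the collider stays closed — the path is blocked at T.
Path 5: B → T ← J → F ← E ← U → P
  T is a collider here and neither T nor any of its descendants is conditioned on, so the collider stays closed — the path is blocked at T.
Path 6: B → T ← J ← P
  T is a collider here and neither T nor any of its descendants is conditioned on, so the collider stays closed — the path is blocked at T.
Since every path is blocked, d-separation holds.

Yes — B and P are d-separated given {J, Q}.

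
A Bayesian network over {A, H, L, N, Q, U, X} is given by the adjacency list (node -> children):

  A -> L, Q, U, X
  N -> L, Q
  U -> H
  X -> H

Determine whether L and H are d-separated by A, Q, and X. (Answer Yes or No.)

We examine all 4 paths between L and H:
Path 1: L ← A → U → H
  A is a fork here and A is conditioned on, so the path is blocked at A.
Path 2: L ← A → X → H
  A is a fork here and A is conditioned on, so the path is blocked at A.
Path 3: L ← N → Q ← A → U → H
  A is a fork here and A is conditioned on, so the path is blocked at A.
Path 4: L ← N → Q ← A → X → H
  A is a fork here and A is conditioned on, so the path is blocked at A.
Every path is blocked, so L and H are d-separated given {A, Q, X}.

Yes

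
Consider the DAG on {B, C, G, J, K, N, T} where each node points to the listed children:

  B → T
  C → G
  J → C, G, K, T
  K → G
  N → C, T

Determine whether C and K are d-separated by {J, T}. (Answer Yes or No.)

We examine all 6 paths between C and K:
  1. C ← J → K — J:fork[blocks] ⇒ blocked
  2. C ← J → G ← K — J:fork[blocks]; G:collider[blocks] ⇒ blocked
  3. C ← N → T ← J → K — N:fork[open]; T:collider[open]; J:fork[blocks] ⇒ blocked
  4. C ← N → T ← J → G ← K — N:fork[open]; T:collider[open]; J:fork[blocks]; G:collider[blocks] ⇒ blocked
  5. C → G ← J → K — G:collider[blocks]; J:fork[blocks] ⇒ blocked
  6. C → G ← K — G:collider[blocks] ⇒ blocked
Every path is blocked, so C and K are d-separated given {J, T}.

Yes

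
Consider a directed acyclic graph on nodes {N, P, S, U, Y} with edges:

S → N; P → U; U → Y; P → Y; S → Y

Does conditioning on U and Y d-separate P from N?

Enumerating the 2 paths from P to N and testing each for blocking by {U, Y}:
  1. P → Y ← S → N — Y:collider[open]; S:fork[open] ⇒ active
  2. P → U → Y ← S → N — U:chain[blocks]; Y:collider[open]; S:fork[open] ⇒ blocked
Since the path P → Y ← S → N is active, P and N are not d-separated given {U, Y}.

No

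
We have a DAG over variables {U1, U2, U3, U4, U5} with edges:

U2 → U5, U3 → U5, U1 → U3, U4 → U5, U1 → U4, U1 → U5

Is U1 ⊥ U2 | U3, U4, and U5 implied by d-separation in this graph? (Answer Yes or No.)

No

There are 3 undirected paths between U1 and U2; checking each against the conditioning set {U3, U4, U5}:
Path 1: U1 → U5 ← U2
  U5 is a collider and U5 is conditioned on, which opens it — no node blocks this path, so it is active.
Path 2: U1 → U4 → U5 ← U2
  U4 is a chain here and U4 is conditioned on, so the path is blocked at U4.
Path 3: U1 → U3 → U5 ← U2
  U3 is a chain here and U3 is conditioned on, so the path is blocked at U3.
Since the path U1 → U5 ← U2 is active, U1 and U2 are not d-separated given {U3, U4, U5}.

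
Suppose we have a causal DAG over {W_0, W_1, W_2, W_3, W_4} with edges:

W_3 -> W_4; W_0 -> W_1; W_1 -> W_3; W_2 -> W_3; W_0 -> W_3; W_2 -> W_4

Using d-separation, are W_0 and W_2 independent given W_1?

Yes

4 paths connect W_0 and W_2; each must be blocked for d-separation to hold:
Path 1: W_0 → W_1 → W_3 ← W_2
  W_1 is a chain here and W_1 is conditioned on, so the path is blocked at W_1.
Path 2: W_0 → W_1 → W_3 → W_4 ← W_2
  W_1 is a chain here and W_1 is conditioned on, so the path is blocked at W_1.
Path 3: W_0 → W_3 ← W_2
  W_3 is a collider here and neither W_3 nor any of its descendants is conditioned on, so the collider stays closed — the path is blocked at W_3.
Path 4: W_0 → W_3 → W_4 ← W_2
  W_4 is a collider here and neither W_4 nor any of its descendants is conditioned on, so the collider stays closed — the path is blocked at W_4.
Since every path is blocked, d-separation holds.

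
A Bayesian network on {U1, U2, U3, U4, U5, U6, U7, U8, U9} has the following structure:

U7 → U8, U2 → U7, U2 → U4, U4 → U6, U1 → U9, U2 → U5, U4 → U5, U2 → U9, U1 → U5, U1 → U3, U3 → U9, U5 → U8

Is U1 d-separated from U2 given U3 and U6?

There are 5 undirected paths between U1 and U2; checking each against the conditioning set {U3, U6}:
Path 1: U1 → U5 → U8 ← U7 ← U2
  U8 is a collider here and neither U8 nor any of its descendants is conditioned on, so the collider stays closed — the path is blocked at U8.
Path 2: U1 → U5 ← U2
  U5 is a collider here and neither U5 nor any of its descendants is conditioned on, so the collider stays closed — the path is blocked at U5.
Path 3: U1 → U5 ← U4 ← U2
  U5 is a collider here and neither U5 nor any of its descendants is conditioned on, so the collider stays closed — the path is blocked at U5.
Path 4: U1 → U9 ← U2
  U9 is a collider here and neither U9 nor any of its descendants is conditioned on, so the collider stays closed — the path is blocked at U9.
Path 5: U1 → U3 → U9 ← U2
  U3 is a chain here and U3 is conditioned on, so the path is blocked at U3.
All paths are blocked; U1 ⊥ U2 | {U3, U6} holds.

Yes — U1 and U2 are d-separated given {U3, U6}.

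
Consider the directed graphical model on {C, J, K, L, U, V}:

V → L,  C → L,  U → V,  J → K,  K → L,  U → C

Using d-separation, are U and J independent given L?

No

2 paths connect U and J; each must be blocked for d-separation to hold:
Path 1: U → V → L ← K ← J
  V is a chain and V is not conditioned on; L is a collider and L is conditioned on, which opens it; K is a chain and K is not conditioned on — no node blocks this path, so it is active.
Path 2: U → C → L ← K ← J
  C is a chain and C is not conditioned on; L is a collider and L is conditioned on, which opens it; K is a chain and K is not conditioned on — no node blocks this path, so it is active.
Since the path U → V → L ← K ← J is active, U and J are not d-separated given {L}.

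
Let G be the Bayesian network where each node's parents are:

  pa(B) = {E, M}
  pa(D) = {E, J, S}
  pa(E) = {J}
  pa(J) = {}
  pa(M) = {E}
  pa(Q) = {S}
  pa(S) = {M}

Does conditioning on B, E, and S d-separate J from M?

Enumerating the 6 paths from J to M and testing each for blocking by {B, E, S}:
  1. J → D ← E → B ← M — D:collider[blocks]; E:fork[blocks]; B:collider[open] ⇒ blocked
  2. J → D ← E → M — D:collider[blocks]; E:fork[blocks] ⇒ blocked
  3. J → D ← S ← M — D:collider[blocks]; S:chain[blocks] ⇒ blocked
  4. J → E → B ← M — E:chain[blocks]; B:collider[open] ⇒ blocked
  5. J → E → D ← S ← M — E:chain[blocks]; D:collider[blocks]; S:chain[blocks] ⇒ blocked
  6. J → E → M — E:chain[blocks] ⇒ blocked
Since every path is blocked, d-separation holds.

Yes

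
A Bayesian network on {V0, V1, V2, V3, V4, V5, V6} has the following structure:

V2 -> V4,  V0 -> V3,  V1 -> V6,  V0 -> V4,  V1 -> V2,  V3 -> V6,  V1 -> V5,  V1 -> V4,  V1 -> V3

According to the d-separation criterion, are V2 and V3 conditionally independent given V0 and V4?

No

We examine all 6 paths between V2 and V3:
Path 1: V2 → V4 ← V0 → V3
  V0 is a fork here and V0 is conditioned on, so the path is blocked at V0.
Path 2: V2 → V4 ← V1 → V6 ← V3
  V6 is a collider here and neither V6 nor any of its descendants is conditioned on, so the collider stays closed — the path is blocked at V6.
Path 3: V2 → V4 ← V1 → V3
  V4 is a collider and V4 is conditioned on, which opens it; V1 is a fork and V1 is not conditioned on — no node blocks this path, so it is active.
Path 4: V2 ← V1 → V4 ← V0 → V3
  V0 is a fork here and V0 is conditioned on, so the path is blocked at V0.
Path 5: V2 ← V1 → V6 ← V3
  V6 is a collider here and neither V6 nor any of its descendants is conditioned on, so the collider stays closed — the path is blocked at V6.
Path 6: V2 ← V1 → V3
  V1 is a fork and V1 is not conditioned on — no node blocks this path, so it is active.
Because an active path exists, V2 and V3 are not d-separated.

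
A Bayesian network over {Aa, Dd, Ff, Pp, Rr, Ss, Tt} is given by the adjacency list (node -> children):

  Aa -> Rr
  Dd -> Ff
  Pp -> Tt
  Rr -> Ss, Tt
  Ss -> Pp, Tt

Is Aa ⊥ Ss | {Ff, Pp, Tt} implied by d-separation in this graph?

Enumerating the 3 paths from Aa to Ss and testing each for blocking by {Ff, Pp, Tt}:
Path 1: Aa → Rr → Tt ← Pp ← Ss
  Pp is a chain here and Pp is conditioned on, so the path is blocked at Pp.
Path 2: Aa → Rr → Tt ← Ss
  Rr is a chain and Rr is not conditioned on; Tt is a collider and Tt is conditioned on, which opens it — no node blocks this path, so it is active.
Path 3: Aa → Rr → Ss
  Rr is a chain and Rr is not conditioned on — no node blocks this path, so it is active.
Because an active path exists, Aa and Ss are not d-separated.

No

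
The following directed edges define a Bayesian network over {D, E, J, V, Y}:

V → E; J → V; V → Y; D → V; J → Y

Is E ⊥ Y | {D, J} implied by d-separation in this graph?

No

We examine all 2 paths between E and Y:
Path 1: E ← V ← J → Y
  J is a fork here and J is conditioned on, so the path is blocked at J.
Path 2: E ← V → Y
  V is a fork and V is not conditioned on — no node blocks this path, so it is active.
Since the path E ← V → Y is active, E and Y are not d-separated given {D, J}.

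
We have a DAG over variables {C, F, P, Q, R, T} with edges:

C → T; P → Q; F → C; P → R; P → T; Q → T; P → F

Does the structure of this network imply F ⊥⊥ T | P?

There are 3 undirected paths between F and T; checking each against the conditioning set {P}:
  1. F → C → T — C:chain[open] ⇒ active
  2. F ← P → T — P:fork[blocks] ⇒ blocked
  3. F ← P → Q → T — P:fork[blocks]; Q:chain[open] ⇒ blocked
Since the path F → C → T is active, F and T are not d-separated given {P}.

No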